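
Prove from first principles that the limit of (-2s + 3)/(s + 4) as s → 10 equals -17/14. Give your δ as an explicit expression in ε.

Suppose ε > 0. We want δ > 0 with 0 < |s − 10| < δ ⇒ |(-2s + 3)/(s + 4) + 17/14| < ε.
Combining over a common denominator, (-2s + 3)/(s + 4) + 17/14 = [(-2s + 3)·14 − (-17)·(s + 4)] / [14·(s + 4)] = -11(s − 10) / (14(s + 4)).
So |(-2s + 3)/(s + 4) + 17/14| = 11|s − 10| / (14·|s + 4|).
Restrict δ ≤ 7. Then |s − 10| < 7 gives |s + 4| = |(s − 10) + 14| ≥ 14 − 7 = 7.
Hence |(-2s + 3)/(s + 4) + 17/14| < 11|s − 10|/(14·7) = (11/98)|s − 10|, which is < ε once |s − 10| < (98/11)ε.
Take δ = min(7, (98/11)ε). Then 0 < |s − 10| < δ forces both bounds, so |(-2s + 3)/(s + 4) + 17/14| < ε.

δ = min(7, (98/11)ε)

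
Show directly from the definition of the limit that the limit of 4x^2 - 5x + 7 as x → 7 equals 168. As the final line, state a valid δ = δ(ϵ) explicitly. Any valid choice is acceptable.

Suppose ϵ > 0. We want δ > 0 such that 0 < |x − 7| < δ implies |(4x^2 - 5x + 7) − 168| < ϵ.
(4x^2 - 5x + 7) − 168 = 4x^2 - 5x - 161 = (x − 7)(4x + 23).
So |(4x^2 - 5x + 7) − 168| = |x − 7|·|4x + 23|.
Require δ ≤ 2. Then |x − 7| < 2 gives |x| < 9, and by the triangle inequality |4x + 23| ≤ 4·9 + 23 = 59.
Hence |(4x^2 - 5x + 7) − 168| ≤ 59|x − 7| < ϵ provided |x − 7| < ϵ/59.
Take δ = min(2, ϵ/59). Then 0 < |x − 7| < δ gives both |x − 7| < 2 and |x − 7| < ϵ/59, so |(4x^2 - 5x + 7) − 168| < ϵ.

δ = min(2, ϵ/59)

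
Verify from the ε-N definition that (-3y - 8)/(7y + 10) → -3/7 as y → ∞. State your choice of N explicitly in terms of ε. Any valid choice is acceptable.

N = (26/49)/ε

Fix ε > 0. We seek N > 0 such that y > N implies |(-3y - 8)/(7y + 10) + 3/7| < ε.
(-3y - 8)/(7y + 10) + 3/7 = (7(-3y - 8) − (-3)(7y + 10)) / (7(7y + 10)) = -26/(7(7y + 10)).
For y > 0 we have 7y + 10 > 7y, so |(-3y - 8)/(7y + 10) + 3/7| = 26/(7(7y + 10)) < 26/(7·7y) = (26/49)/y.
Thus |(-3y - 8)/(7y + 10) + 3/7| < ε whenever y > (26/49)/ε.
Take N = (26/49)/ε. If y > N then |(-3y - 8)/(7y + 10) + 3/7| < (26/49)/y < ε.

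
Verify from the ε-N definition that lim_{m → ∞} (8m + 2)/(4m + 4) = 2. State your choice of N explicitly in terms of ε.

N = (3/2)/ε

Fix ε > 0. For m ≥ 1, |(8m + 2)/(4m + 4) − 2| = |-24|/(4(4m + 4)) = 24/(4(4m + 4)).
Since 4m + 4 ≥ 4m for m ≥ 1, this is ≤ 24/(4·4m) = (3/2)/m.
So |(8m + 2)/(4m + 4) − 2| < ε whenever m > (3/2)/ε.
Take N = (3/2)/ε. If m > N then |(8m + 2)/(4m + 4) − 2| ≤ (3/2)/m < ε.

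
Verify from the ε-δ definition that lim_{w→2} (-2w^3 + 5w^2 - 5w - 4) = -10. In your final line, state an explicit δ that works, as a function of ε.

Suppose ε > 0. We want δ > 0 such that 0 < |w − 2| < δ implies |(-2w^3 + 5w^2 - 5w - 4) + 10| < ε.
(-2w^3 + 5w^2 - 5w - 4) + 10 = -2w^3 + 5w^2 - 5w + 6 = (w − 2)(-2w^2 + w - 3).
So |(-2w^3 + 5w^2 - 5w - 4) + 10| = |w − 2|·|-2w^2 + w - 3|.
Assume first that |w − 2| < 1, so |w| < 3. Then |-2w^2 + w - 3| ≤ 2·3^2 + 3 + 3 = 24.
Hence |(-2w^3 + 5w^2 - 5w - 4) + 10| ≤ 24|w − 2| < ε provided |w − 2| < ε/24.
Take δ = min(1, ε/24). Then 0 < |w − 2| < δ gives both |w − 2| < 1 and |w − 2| < ε/24, so |(-2w^3 + 5w^2 - 5w - 4) + 10| < ε.

δ = min(1, ε/24)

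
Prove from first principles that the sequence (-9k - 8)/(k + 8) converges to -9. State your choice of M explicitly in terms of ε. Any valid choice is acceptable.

M = 64/ε

Let ε > 0 be given. For k ≥ 1, |(-9k - 8)/(k + 8) + 9| = |64|/((k + 8)) = 64/((k + 8)).
Since k + 8 ≥ k for k ≥ 1, this is ≤ 64/(k) = 64/k.
So |(-9k - 8)/(k + 8) + 9| < ε whenever k > 64/ε.
Take M = 64/ε. If k > M then |(-9k - 8)/(k + 8) + 9| ≤ 64/k < ε.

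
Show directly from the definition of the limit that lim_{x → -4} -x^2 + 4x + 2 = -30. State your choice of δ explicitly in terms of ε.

Suppose ε > 0. We want δ > 0 such that 0 < |x + 4| < δ implies |(-x^2 + 4x + 2) + 30| < ε.
(-x^2 + 4x + 2) + 30 = -x^2 + 4x + 32 = (x + 4)(-x + 8).
So |(-x^2 + 4x + 2) + 30| = |x + 4|·|-x + 8|.
Assume first that |x + 4| < 1, so |x| < 5. Then |-x + 8| ≤ 5 + 8 = 13.
Hence |(-x^2 + 4x + 2) + 30| ≤ 13|x + 4| < ε provided |x + 4| < ε/13.
Choosing δ = min(1, ε/13) ensures both conditions, hence |(-x^2 + 4x + 2) + 30| < ε.

δ = min(1, ε/13)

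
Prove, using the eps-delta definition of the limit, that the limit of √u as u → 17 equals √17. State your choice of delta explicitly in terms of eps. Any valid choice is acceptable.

Let eps > 0 be given. We want delta > 0 such that 0 < |u − 17| < delta implies |√u − √17| < eps.
Rationalise: √u − √17 = (u − 17)/(√u + √17), so |√u − √17| = |u − 17|/(√u + √17).
Restrict delta ≤ 17 so that |u − 17| < 17 forces u > 0, and then √u + √17 > √17.
Hence |√u − √17| < |u − 17|/√17, which is < eps once |u − 17| < √17·eps.
Take delta = min(17, √17·eps). If 0 < |u − 17| < delta then u > 0 and |√u − √17| < |u − 17|/√17 < eps.

delta = min(17, √17·eps)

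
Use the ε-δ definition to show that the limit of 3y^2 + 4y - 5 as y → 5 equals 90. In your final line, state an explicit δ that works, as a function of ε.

Let ε > 0. We want δ > 0 such that 0 < |y − 5| < δ implies |(3y^2 + 4y - 5) − 90| < ε.
(3y^2 + 4y - 5) − 90 = 3y^2 + 4y - 95 = (y − 5)(3y + 19).
So |(3y^2 + 4y - 5) − 90| = |y − 5|·|3y + 19|.
Require δ ≤ 1. Then |y − 5| < 1 gives |y| < 6, and by the triangle inequality |3y + 19| ≤ 3·6 + 19 = 37.
Hence |(3y^2 + 4y - 5) − 90| ≤ 37|y − 5| < ε provided |y − 5| < ε/37.
Choosing δ = min(1, ε/37) ensures both conditions, hence |(3y^2 + 4y - 5) − 90| < ε.

δ = min(1, ε/37)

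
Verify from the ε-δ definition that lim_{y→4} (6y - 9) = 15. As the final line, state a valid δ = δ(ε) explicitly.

Let ε > 0. We need δ > 0 so that 0 < |y − 4| < δ implies |(6y - 9) − 15| < ε.
Since (6y - 9) − 15 = 6(y − 4), we have |(6y - 9) − 15| = 6|y − 4|.
Thus it suffices that |y − 4| < ε/6.
Take δ = ε/6. If 0 < |y − 4| < δ then |(6y - 9) − 15| = 6|y − 4| < 6·(ε/6) = ε.

δ = ε/6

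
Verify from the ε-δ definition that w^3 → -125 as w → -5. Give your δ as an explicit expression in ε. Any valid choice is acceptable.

Fix ε > 0. We seek δ > 0 with 0 < |w + 5| < δ ⇒ |w^3 + 125| < ε.
Factor: w^3 + 125 = (w + 5)(w^2 - 5w + 25), so |w^3 + 125| = |w + 5|·|w^2 - 5w + 25|.
Impose δ ≤ 1 so that |w| < 6; then |w^2 - 5w + 25| ≤ 91.
Hence |w^3 + 125| ≤ 91|w + 5|, which is < ε once |w + 5| < ε/91.
Take δ = min(1, ε/91). If 0 < |w + 5| < δ then both bounds hold and |w^3 + 125| ≤ 91|w + 5| < 91·(ε/91) = ε.

δ = min(1, ε/91)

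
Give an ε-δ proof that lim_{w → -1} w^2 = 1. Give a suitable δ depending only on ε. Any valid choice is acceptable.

δ = min(1, ε/3)

Let ε > 0. We seek δ > 0 with 0 < |w + 1| < δ ⇒ |w^2 − 1| < ε.
Factor: w^2 − 1 = (w + 1)(w - 1), so |w^2 − 1| = |w + 1|·|w - 1|.
Impose δ ≤ 1 so that |w| < 2; then |w - 1| ≤ 3.
Hence |w^2 − 1| ≤ 3|w + 1|, which is < ε once |w + 1| < ε/3.
Take δ = min(1, ε/3). If 0 < |w + 1| < δ then both bounds hold and |w^2 − 1| ≤ 3|w + 1| < 3·(ε/3) = ε.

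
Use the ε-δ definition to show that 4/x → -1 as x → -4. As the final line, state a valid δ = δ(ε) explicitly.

Let ε > 0 be given. We seek δ > 0 such that 0 < |x + 4| < δ implies |4/x + 1| < ε.
|4/x + 1| = 4·|-4 − x|/(4·|x|) = 4|x + 4|/(4|x|).
Require δ ≤ 2 so that |x| > 4 − 2 = 2, hence 4|x| > 8.
Then |4/x + 1| < 4|x + 4|/8, which is < ε when |x + 4| < 2ε.
Take δ = min(2, 2ε). Then 0 < |x + 4| < δ gives both |x + 4| < 2 and |x + 4| < 2ε, so |4/x + 1| < ε.

δ = min(2, 2ε)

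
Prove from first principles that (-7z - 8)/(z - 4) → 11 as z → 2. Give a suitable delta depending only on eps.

Let eps > 0 be given. We want delta > 0 with 0 < |z − 2| < delta ⇒ |(-7z - 8)/(z - 4) − 11| < eps.
Combining over a common denominator, (-7z - 8)/(z - 4) − 11 = [(-7z - 8)·(-2) − (-22)·(z - 4)] / [(-2)·(z - 4)] = 36(z − 2) / ((-2)(z - 4)).
So |(-7z - 8)/(z - 4) − 11| = 36|z − 2| / (2·|z − 4|).
Restrict delta ≤ 1. Then |z − 2| < 1 gives |z − 4| = |(z − 2) + (-2)| ≥ 2 − 1 = 1.
Hence |(-7z - 8)/(z - 4) − 11| < 36|z − 2|/(2·1) = 18|z − 2|, which is < eps once |z − 2| < (1/18)eps.
Take delta = min(1, (1/18)eps). Then 0 < |z − 2| < delta forces both bounds, so |(-7z - 8)/(z - 4) − 11| < eps.

delta = min(1, (1/18)eps)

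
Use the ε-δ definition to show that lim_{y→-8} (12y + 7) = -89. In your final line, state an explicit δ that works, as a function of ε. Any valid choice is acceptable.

Let ε > 0 be given. We need δ > 0 so that 0 < |y + 8| < δ implies |(12y + 7) + 89| < ε.
|(12y + 7) + 89| = |12y + 96| = 12|y + 8|.
Thus it suffices that |y + 8| < ε/12.
Take δ = ε/12. If 0 < |y + 8| < δ then |(12y + 7) + 89| = 12|y + 8| < 12·(ε/12) = ε.

δ = ε/12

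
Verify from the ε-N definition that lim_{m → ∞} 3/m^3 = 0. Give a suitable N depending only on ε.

N = (3/ε)^{1/3}

Fix ε > 0. For m ≥ 1, |3/m^3 − 0| = 3/m^3.
3/m^3 < ε ⇔ m^3 > 3/ε ⇔ m > (3/ε)^{1/3}.
Take N = (3/ε)^{1/3}. Then m > N implies 3/m^3 < ε.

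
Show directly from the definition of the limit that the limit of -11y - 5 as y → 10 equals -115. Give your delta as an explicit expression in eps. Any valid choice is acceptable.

Let eps > 0. We need delta > 0 so that 0 < |y − 10| < delta implies |(-11y - 5) + 115| < eps.
Since (-11y - 5) + 115 = -11(y − 10), we have |(-11y - 5) + 115| = 11|y − 10|.
So 11|y − 10| < eps exactly when |y − 10| < eps/11.
Take delta = eps/11. If 0 < |y − 10| < delta then |(-11y - 5) + 115| = 11|y − 10| < 11·(eps/11) = eps.

delta = eps/11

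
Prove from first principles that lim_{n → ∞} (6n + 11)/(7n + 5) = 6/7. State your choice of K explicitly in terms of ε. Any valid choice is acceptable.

K = (47/49)/ε

Fix ε > 0. For n ≥ 1, |(6n + 11)/(7n + 5) − (6/7)| = |47|/(7(7n + 5)) = 47/(7(7n + 5)).
Since 7n + 5 ≥ 7n for n ≥ 1, this is ≤ 47/(7·7n) = (47/49)/n.
So |(6n + 11)/(7n + 5) − (6/7)| < ε whenever n > (47/49)/ε.
Take K = (47/49)/ε. If n > K then |(6n + 11)/(7n + 5) − (6/7)| ≤ (47/49)/n < ε.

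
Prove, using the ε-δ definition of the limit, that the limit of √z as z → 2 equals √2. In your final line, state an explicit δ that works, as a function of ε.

δ = min(2, √2·ε)

Let ε > 0. We want δ > 0 such that 0 < |z − 2| < δ implies |√z − √2| < ε.
Multiplying by the conjugate, |√z − √2| = |z − 2|/(√z + √2).
Restrict δ ≤ 2 so that |z − 2| < 2 forces z > 0, and then √z + √2 > √2.
Hence |√z − √2| < |z − 2|/√2, which is < ε once |z − 2| < √2·ε.
Take δ = min(2, √2·ε). If 0 < |z − 2| < δ then z > 0 and |√z − √2| < |z − 2|/√2 < ε.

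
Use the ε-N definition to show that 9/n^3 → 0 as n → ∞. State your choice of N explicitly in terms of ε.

Fix ε > 0. For n ≥ 1, |9/n^3 − 0| = 9/n^3.
9/n^3 < ε ⇔ n^3 > 9/ε ⇔ n > (9/ε)^{1/3}.
Take N = (9/ε)^{1/3}. Then n > N implies 9/n^3 < ε.

N = (9/ε)^{1/3}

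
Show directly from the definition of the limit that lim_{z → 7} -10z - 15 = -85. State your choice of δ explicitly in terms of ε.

Suppose ε > 0. We need δ > 0 so that 0 < |z − 7| < δ implies |(-10z - 15) + 85| < ε.
Since (-10z - 15) + 85 = -10(z − 7), we have |(-10z - 15) + 85| = 10|z − 7|.
Thus it suffices that |z − 7| < ε/10.
Choosing δ = ε/10 gives |(-10z - 15) + 85| = 10|z − 7| < ε whenever |z − 7| < δ.

δ = ε/10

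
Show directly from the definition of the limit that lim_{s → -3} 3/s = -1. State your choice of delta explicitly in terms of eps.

Fix eps > 0. We seek delta > 0 such that 0 < |s + 3| < delta implies |3/s + 1| < eps.
|3/s + 1| = 3·|-3 − s|/(3·|s|) = 3|s + 3|/(3|s|).
Restrict delta ≤ 3/2. Then |s + 3| < 3/2 gives |s| > 3/2, so 3|s| > 9/2.
Then |3/s + 1| < 3|s + 3|/(9/2), which is < eps when |s + 3| < (3/2)eps.
Take delta = min(3/2, (3/2)eps). Then 0 < |s + 3| < delta gives both |s + 3| < 3/2 and |s + 3| < (3/2)eps, so |3/s + 1| < eps.

delta = min(3/2, (3/2)eps)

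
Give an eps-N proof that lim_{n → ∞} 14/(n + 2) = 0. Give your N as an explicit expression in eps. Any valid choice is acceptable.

Let eps > 0 be given. For n ≥ 1, |14/(n + 2) − 0| = 14/(n + 2) ≤ 14/n.
We need 14/n < eps, i.e. n > 14/eps.
Take N = 14/eps. If n > N then |14/(n + 2)| ≤ 14/n < eps.

N = 14/eps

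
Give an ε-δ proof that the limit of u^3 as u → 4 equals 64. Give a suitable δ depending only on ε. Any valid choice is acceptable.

δ = min(2, ε/76)

Fix ε > 0. We seek δ > 0 with 0 < |u − 4| < δ ⇒ |u^3 − 64| < ε.
Factor: u^3 − 64 = (u − 4)(u^2 + 4u + 16), so |u^3 − 64| = |u − 4|·|u^2 + 4u + 16|.
Restrict δ ≤ 2. Then |u − 4| < 2 gives |u| < 6, so by the triangle inequality |u^2 + 4u + 16| ≤ 6^2 + 4·6 + 16 = 76.
Hence |u^3 − 64| ≤ 76|u − 4|, which is < ε once |u − 4| < ε/76.
Take δ = min(2, ε/76). If 0 < |u − 4| < δ then both bounds hold and |u^3 − 64| ≤ 76|u − 4| < 76·(ε/76) = ε.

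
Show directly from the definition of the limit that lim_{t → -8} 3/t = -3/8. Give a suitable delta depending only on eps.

delta = min(4, (32/3)eps)

Let eps > 0 be given. We seek delta > 0 such that 0 < |t + 8| < delta implies |3/t + 3/8| < eps.
|3/t + 3/8| = 3·|-8 − t|/(8·|t|) = 3|t + 8|/(8|t|).
Restrict delta ≤ 4. Then |t + 8| < 4 gives |t| > 4, so 8|t| > 32.
Then |3/t + 3/8| < 3|t + 8|/32, which is < eps when |t + 8| < (32/3)eps.
Take delta = min(4, (32/3)eps). Then 0 < |t + 8| < delta gives both |t + 8| < 4 and |t + 8| < (32/3)eps, so |3/t + 3/8| < eps.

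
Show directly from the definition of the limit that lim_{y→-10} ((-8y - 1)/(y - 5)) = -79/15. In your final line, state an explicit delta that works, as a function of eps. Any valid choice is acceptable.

Let eps > 0. We want delta > 0 with 0 < |y + 10| < delta ⇒ |(-8y - 1)/(y - 5) + 79/15| < eps.
Combining over a common denominator, (-8y - 1)/(y - 5) + 79/15 = [(-8y - 1)·(-15) − 79·(y - 5)] / [(-15)·(y - 5)] = 41(y + 10) / ((-15)(y - 5)).
So |(-8y - 1)/(y - 5) + 79/15| = 41|y + 10| / (15·|y − 5|).
Restrict delta ≤ 15/2. Then |y + 10| < 15/2 gives |y − 5| = |(y + 10) + (-15)| ≥ 15 − 15/2 = 15/2.
Hence |(-8y - 1)/(y - 5) + 79/15| < 41|y + 10|/(15·(15/2)) = (82/225)|y + 10|, which is < eps once |y + 10| < (225/82)eps.
Take delta = min(15/2, (225/82)eps). Then 0 < |y + 10| < delta forces both bounds, so |(-8y - 1)/(y - 5) + 79/15| < eps.

delta = min(15/2, (225/82)eps)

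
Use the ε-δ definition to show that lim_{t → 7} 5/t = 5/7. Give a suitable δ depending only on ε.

Suppose ε > 0. We seek δ > 0 such that 0 < |t − 7| < δ implies |5/t − (5/7)| < ε.
|5/t − (5/7)| = 5·|7 − t|/(7·|t|) = 5|t − 7|/(7|t|).
Restrict δ ≤ 7/2. Then |t − 7| < 7/2 gives |t| > 7/2, so 7|t| > 49/2.
Then |5/t − (5/7)| < 5|t − 7|/(49/2), which is < ε when |t − 7| < (49/10)ε.
Take δ = min(7/2, (49/10)ε). Then 0 < |t − 7| < δ gives both |t − 7| < 7/2 and |t − 7| < (49/10)ε, so |5/t − (5/7)| < ε.

δ = min(7/2, (49/10)ε)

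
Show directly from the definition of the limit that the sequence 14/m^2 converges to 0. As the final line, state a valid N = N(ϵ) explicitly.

Suppose ϵ > 0. For m ≥ 1, |14/m^2 − 0| = 14/m^2.
14/m^2 < ϵ ⇔ m^2 > 14/ϵ ⇔ m > (14/ϵ)^{1/2}.
Take N = (14/ϵ)^{1/2}. Then m > N implies 14/m^2 < ϵ.

N = (14/ϵ)^{1/2}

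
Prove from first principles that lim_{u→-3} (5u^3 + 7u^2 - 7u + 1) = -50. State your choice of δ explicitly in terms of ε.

Fix ε > 0. We want δ > 0 such that 0 < |u + 3| < δ implies |(5u^3 + 7u^2 - 7u + 1) + 50| < ε.
(5u^3 + 7u^2 - 7u + 1) + 50 = 5u^3 + 7u^2 - 7u + 51 = (u + 3)(5u^2 - 8u + 17).
So |(5u^3 + 7u^2 - 7u + 1) + 50| = |u + 3|·|5u^2 - 8u + 17|.
Require δ ≤ 1. Then |u + 3| < 1 gives |u| < 4, and by the triangle inequality |5u^2 - 8u + 17| ≤ 5·4^2 + 8·4 + 17 = 129.
Hence |(5u^3 + 7u^2 - 7u + 1) + 50| ≤ 129|u + 3| < ε provided |u + 3| < ε/129.
Choosing δ = min(1, ε/129) ensures both conditions, hence |(5u^3 + 7u^2 - 7u + 1) + 50| < ε.

δ = min(1, ε/129)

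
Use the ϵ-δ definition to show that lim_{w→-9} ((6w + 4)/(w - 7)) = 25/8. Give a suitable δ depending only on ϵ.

Suppose ϵ > 0. We want δ > 0 with 0 < |w + 9| < δ ⇒ |(6w + 4)/(w - 7) − (25/8)| < ϵ.
Combining over a common denominator, (6w + 4)/(w - 7) − (25/8) = [(6w + 4)·(-16) − (-50)·(w - 7)] / [(-16)·(w - 7)] = -46(w + 9) / ((-16)(w - 7)).
So |(6w + 4)/(w - 7) − (25/8)| = 46|w + 9| / (16·|w − 7|).
Require δ ≤ 8, so |w − 7| ≥ |-16| − |w + 9| > 16 − 8 = 8.
Hence |(6w + 4)/(w - 7) − (25/8)| < 46|w + 9|/(16·8) = (23/64)|w + 9|, which is < ϵ once |w + 9| < (64/23)ϵ.
Take δ = min(8, (64/23)ϵ). Then 0 < |w + 9| < δ forces both bounds, so |(6w + 4)/(w - 7) − (25/8)| < ϵ.

δ = min(8, (64/23)ϵ)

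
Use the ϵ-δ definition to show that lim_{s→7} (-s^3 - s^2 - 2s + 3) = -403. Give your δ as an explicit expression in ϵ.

δ = min(1, ϵ/186)

Let ϵ > 0. We want δ > 0 such that 0 < |s − 7| < δ implies |(-s^3 - s^2 - 2s + 3) + 403| < ϵ.
(-s^3 - s^2 - 2s + 3) + 403 = -s^3 - s^2 - 2s + 406 = (s − 7)(-s^2 - 8s - 58).
So |(-s^3 - s^2 - 2s + 3) + 403| = |s − 7|·|-s^2 - 8s - 58|.
Assume first that |s − 7| < 1, so |s| < 8. Then |-s^2 - 8s - 58| ≤ 8^2 + 8·8 + 58 = 186.
Hence |(-s^3 - s^2 - 2s + 3) + 403| ≤ 186|s − 7| < ϵ provided |s − 7| < ϵ/186.
Take δ = min(1, ϵ/186). Then 0 < |s − 7| < δ gives both |s − 7| < 1 and |s − 7| < ϵ/186, so |(-s^3 - s^2 - 2s + 3) + 403| < ϵ.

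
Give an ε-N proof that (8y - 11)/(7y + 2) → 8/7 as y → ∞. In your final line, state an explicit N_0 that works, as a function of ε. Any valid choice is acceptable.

Suppose ε > 0. We seek N_0 > 0 such that y > N_0 implies |(8y - 11)/(7y + 2) − (8/7)| < ε.
(8y - 11)/(7y + 2) − (8/7) = (7(8y - 11) − 8(7y + 2)) / (7(7y + 2)) = -93/(7(7y + 2)).
For y > 0 we have 7y + 2 > 7y, so |(8y - 11)/(7y + 2) − (8/7)| = 93/(7(7y + 2)) < 93/(7·7y) = (93/49)/y.
Thus |(8y - 11)/(7y + 2) − (8/7)| < ε whenever y > (93/49)/ε.
Take N_0 = (93/49)/ε. If y > N_0 then |(8y - 11)/(7y + 2) − (8/7)| < (93/49)/y < ε.

N_0 = (93/49)/ε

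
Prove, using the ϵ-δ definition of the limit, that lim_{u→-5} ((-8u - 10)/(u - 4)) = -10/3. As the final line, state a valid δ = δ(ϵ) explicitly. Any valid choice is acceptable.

δ = min(9/2, (27/28)ϵ)

Let ϵ > 0. We want δ > 0 with 0 < |u + 5| < δ ⇒ |(-8u - 10)/(u - 4) + 10/3| < ϵ.
Combining over a common denominator, (-8u - 10)/(u - 4) + 10/3 = [(-8u - 10)·(-9) − 30·(u - 4)] / [(-9)·(u - 4)] = 42(u + 5) / ((-9)(u - 4)).
So |(-8u - 10)/(u - 4) + 10/3| = 42|u + 5| / (9·|u − 4|).
Restrict δ ≤ 9/2. Then |u + 5| < 9/2 gives |u − 4| = |(u + 5) + (-9)| ≥ 9 − 9/2 = 9/2.
Hence |(-8u - 10)/(u - 4) + 10/3| < 42|u + 5|/(9·(9/2)) = (28/27)|u + 5|, which is < ϵ once |u + 5| < (27/28)ϵ.
Take δ = min(9/2, (27/28)ϵ). Then 0 < |u + 5| < δ forces both bounds, so |(-8u - 10)/(u - 4) + 10/3| < ϵ.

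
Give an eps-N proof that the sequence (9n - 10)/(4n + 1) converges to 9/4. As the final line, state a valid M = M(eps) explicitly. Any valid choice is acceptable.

Fix eps > 0. For n ≥ 1, |(9n - 10)/(4n + 1) − (9/4)| = |-49|/(4(4n + 1)) = 49/(4(4n + 1)).
Since 4n + 1 ≥ 4n for n ≥ 1, this is ≤ 49/(4·4n) = (49/16)/n.
So |(9n - 10)/(4n + 1) − (9/4)| < eps whenever n > (49/16)/eps.
Take M = (49/16)/eps. If n > M then |(9n - 10)/(4n + 1) − (9/4)| ≤ (49/16)/n < eps.

M = (49/16)/eps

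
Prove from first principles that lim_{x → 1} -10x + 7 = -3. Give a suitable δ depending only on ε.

δ = ε/10

Fix ε > 0. We need δ > 0 so that 0 < |x − 1| < δ implies |(-10x + 7) + 3| < ε.
Since (-10x + 7) + 3 = -10(x − 1), we have |(-10x + 7) + 3| = 10|x − 1|.
Thus it suffices that |x − 1| < ε/10.
Choosing δ = ε/10 gives |(-10x + 7) + 3| = 10|x − 1| < ε whenever |x − 1| < δ.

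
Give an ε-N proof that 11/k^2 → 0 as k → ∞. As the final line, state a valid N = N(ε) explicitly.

Suppose ε > 0. For k ≥ 1, |11/k^2 − 0| = 11/k^2.
11/k^2 < ε ⇔ k^2 > 11/ε ⇔ k > (11/ε)^{1/2}.
Take N = (11/ε)^{1/2}. Then k > N implies 11/k^2 < ε.

N = (11/ε)^{1/2}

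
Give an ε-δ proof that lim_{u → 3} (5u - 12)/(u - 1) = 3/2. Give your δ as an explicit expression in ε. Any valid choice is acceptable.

δ = min(1, (2/7)ε)

Suppose ε > 0. We want δ > 0 with 0 < |u − 3| < δ ⇒ |(5u - 12)/(u - 1) − (3/2)| < ε.
Combining over a common denominator, (5u - 12)/(u - 1) − (3/2) = [(5u - 12)·2 − 3·(u - 1)] / [2·(u - 1)] = 7(u − 3) / (2(u - 1)).
So |(5u - 12)/(u - 1) − (3/2)| = 7|u − 3| / (2·|u − 1|).
Require δ ≤ 1, so |u − 1| ≥ |2| − |u − 3| > 2 − 1 = 1.
Hence |(5u - 12)/(u - 1) − (3/2)| < 7|u − 3|/(2·1) = (7/2)|u − 3|, which is < ε once |u − 3| < (2/7)ε.
Take δ = min(1, (2/7)ε). Then 0 < |u − 3| < δ forces both bounds, so |(5u - 12)/(u - 1) − (3/2)| < ε.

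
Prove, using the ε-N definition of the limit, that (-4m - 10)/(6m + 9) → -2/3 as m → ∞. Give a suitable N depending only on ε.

Let ε > 0. For m ≥ 1, |(-4m - 10)/(6m + 9) + 2/3| = |-24|/(6(6m + 9)) = 24/(6(6m + 9)).
Since 6m + 9 ≥ 6m for m ≥ 1, this is ≤ 24/(6·6m) = (2/3)/m.
So |(-4m - 10)/(6m + 9) + 2/3| < ε whenever m > (2/3)/ε.
Take N = (2/3)/ε. If m > N then |(-4m - 10)/(6m + 9) + 2/3| ≤ (2/3)/m < ε.

N = (2/3)/ε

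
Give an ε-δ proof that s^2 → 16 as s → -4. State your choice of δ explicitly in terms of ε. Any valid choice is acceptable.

Let ε > 0 be given. We seek δ > 0 with 0 < |s + 4| < δ ⇒ |s^2 − 16| < ε.
Factor: s^2 − 16 = (s + 4)(s - 4), so |s^2 − 16| = |s + 4|·|s - 4|.
Impose δ ≤ 1 so that |s| < 5; then |s - 4| ≤ 9.
Hence |s^2 − 16| ≤ 9|s + 4|, which is < ε once |s + 4| < ε/9.
Take δ = min(1, ε/9). If 0 < |s + 4| < δ then both bounds hold and |s^2 − 16| ≤ 9|s + 4| < 9·(ε/9) = ε.

δ = min(1, ε/9)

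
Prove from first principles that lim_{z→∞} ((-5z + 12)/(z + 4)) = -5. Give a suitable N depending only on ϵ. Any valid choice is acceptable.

N = 32/ϵ

Fix ϵ > 0. We seek N > 0 such that z > N implies |(-5z + 12)/(z + 4) + 5| < ϵ.
(-5z + 12)/(z + 4) + 5 = ((-5z + 12) − (-5)(z + 4)) / ((z + 4)) = 32/((z + 4)).
For z > 0 we have z + 4 > z, so |(-5z + 12)/(z + 4) + 5| = 32/((z + 4)) < 32/(z) = 32/z.
Thus |(-5z + 12)/(z + 4) + 5| < ϵ whenever z > 32/ϵ.
Take N = 32/ϵ. If z > N then |(-5z + 12)/(z + 4) + 5| < 32/z < ϵ.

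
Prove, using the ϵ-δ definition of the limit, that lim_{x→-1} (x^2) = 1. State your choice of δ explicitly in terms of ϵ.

δ = min(1, ϵ/3)

Let ϵ > 0 be given. We seek δ > 0 with 0 < |x + 1| < δ ⇒ |x^2 − 1| < ϵ.
Factor: x^2 − 1 = (x + 1)(x - 1), so |x^2 − 1| = |x + 1|·|x - 1|.
Impose δ ≤ 1 so that |x| < 2; then |x - 1| ≤ 3.
Hence |x^2 − 1| ≤ 3|x + 1|, which is < ϵ once |x + 1| < ϵ/3.
Take δ = min(1, ϵ/3). If 0 < |x + 1| < δ then both bounds hold and |x^2 − 1| ≤ 3|x + 1| < 3·(ϵ/3) = ϵ.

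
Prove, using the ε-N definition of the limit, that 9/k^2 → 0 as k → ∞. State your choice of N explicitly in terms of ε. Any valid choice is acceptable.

N = (9/ε)^{1/2}

Let ε > 0. For k ≥ 1, |9/k^2 − 0| = 9/k^2.
9/k^2 < ε ⇔ k^2 > 9/ε ⇔ k > (9/ε)^{1/2}.
Take N = (9/ε)^{1/2}. Then k > N implies 9/k^2 < ε.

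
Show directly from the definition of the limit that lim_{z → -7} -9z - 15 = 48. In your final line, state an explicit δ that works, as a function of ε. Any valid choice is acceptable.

Let ε > 0 be given. We need δ > 0 so that 0 < |z + 7| < δ implies |(-9z - 15) − 48| < ε.
|(-9z - 15) − 48| = |-9z - 63| = 9|z + 7|.
So 9|z + 7| < ε exactly when |z + 7| < ε/9.
Choosing δ = ε/9 gives |(-9z - 15) − 48| = 9|z + 7| < ε whenever |z + 7| < δ.

δ = ε/9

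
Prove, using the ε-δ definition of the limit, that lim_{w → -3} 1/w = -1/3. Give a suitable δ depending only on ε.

Let ε > 0. We seek δ > 0 such that 0 < |w + 3| < δ implies |1/w + 1/3| < ε.
|1/w + 1/3| = |-3 − w|/(3·|w|) = |w + 3|/(3|w|).
Require δ ≤ 3/2 so that |w| > 3 − 3/2 = 3/2, hence 3|w| > 9/2.
Then |1/w + 1/3| < |w + 3|/(9/2), which is < ε when |w + 3| < (9/2)ε.
Take δ = min(3/2, (9/2)ε). Then 0 < |w + 3| < δ gives both |w + 3| < 3/2 and |w + 3| < (9/2)ε, so |1/w + 1/3| < ε.

δ = min(3/2, (9/2)ε)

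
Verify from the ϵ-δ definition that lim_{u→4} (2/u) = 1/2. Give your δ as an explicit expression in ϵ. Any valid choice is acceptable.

δ = min(2, 4ϵ)

Fix ϵ > 0. We seek δ > 0 such that 0 < |u − 4| < δ implies |2/u − (1/2)| < ϵ.
|2/u − (1/2)| = 2·|4 − u|/(4·|u|) = 2|u − 4|/(4|u|).
Restrict δ ≤ 2. Then |u − 4| < 2 gives |u| > 2, so 4|u| > 8.
Then |2/u − (1/2)| < 2|u − 4|/8, which is < ϵ when |u − 4| < 4ϵ.
Take δ = min(2, 4ϵ). Then 0 < |u − 4| < δ gives both |u − 4| < 2 and |u − 4| < 4ϵ, so |2/u − (1/2)| < ϵ.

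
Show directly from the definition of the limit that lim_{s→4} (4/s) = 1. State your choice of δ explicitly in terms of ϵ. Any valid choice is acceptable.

Suppose ϵ > 0. We seek δ > 0 such that 0 < |s − 4| < δ implies |4/s − 1| < ϵ.
|4/s − 1| = 4·|4 − s|/(4·|s|) = 4|s − 4|/(4|s|).
Require δ ≤ 2 so that |s| > 4 − 2 = 2, hence 4|s| > 8.
Then |4/s − 1| < 4|s − 4|/8, which is < ϵ when |s − 4| < 2ϵ.
Take δ = min(2, 2ϵ). Then 0 < |s − 4| < δ gives both |s − 4| < 2 and |s − 4| < 2ϵ, so |4/s − 1| < ϵ.

δ = min(2, 2ϵ)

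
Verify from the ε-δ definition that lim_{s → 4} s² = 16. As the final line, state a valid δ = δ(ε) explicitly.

δ = min(1, ε/9)

Let ε > 0. We seek δ > 0 with 0 < |s − 4| < δ ⇒ |s² − 16| < ε.
Factor: s² − 16 = (s − 4)(s + 4), so |s² − 16| = |s − 4|·|s + 4|.
Impose δ ≤ 1 so that |s| < 5; then |s + 4| ≤ 9.
Hence |s² − 16| ≤ 9|s − 4|, which is < ε once |s − 4| < ε/9.
Take δ = min(1, ε/9). If 0 < |s − 4| < δ then both bounds hold and |s² − 16| ≤ 9|s − 4| < 9·(ε/9) = ε.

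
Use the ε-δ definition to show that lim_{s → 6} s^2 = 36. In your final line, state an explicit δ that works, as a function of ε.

δ = min(2, ε/14)

Let ε > 0 be given. We seek δ > 0 with 0 < |s − 6| < δ ⇒ |s^2 − 36| < ε.
Factor: s^2 − 36 = (s − 6)(s + 6), so |s^2 − 36| = |s − 6|·|s + 6|.
Impose δ ≤ 2 so that |s| < 8; then |s + 6| ≤ 14.
Hence |s^2 − 36| ≤ 14|s − 6|, which is < ε once |s − 6| < ε/14.
Take δ = min(2, ε/14). If 0 < |s − 6| < δ then both bounds hold and |s^2 − 36| ≤ 14|s − 6| < 14·(ε/14) = ε.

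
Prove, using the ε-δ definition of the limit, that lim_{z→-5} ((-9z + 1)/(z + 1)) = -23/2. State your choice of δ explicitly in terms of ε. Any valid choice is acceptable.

Suppose ε > 0. We want δ > 0 with 0 < |z + 5| < δ ⇒ |(-9z + 1)/(z + 1) + 23/2| < ε.
Combining over a common denominator, (-9z + 1)/(z + 1) + 23/2 = [(-9z + 1)·(-4) − 46·(z + 1)] / [(-4)·(z + 1)] = -10(z + 5) / ((-4)(z + 1)).
So |(-9z + 1)/(z + 1) + 23/2| = 10|z + 5| / (4·|z + 1|).
Restrict δ ≤ 2. Then |z + 5| < 2 gives |z + 1| = |(z + 5) + (-4)| ≥ 4 − 2 = 2.
Hence |(-9z + 1)/(z + 1) + 23/2| < 10|z + 5|/(4·2) = (5/4)|z + 5|, which is < ε once |z + 5| < (4/5)ε.
Take δ = min(2, (4/5)ε). Then 0 < |z + 5| < δ forces both bounds, so |(-9z + 1)/(z + 1) + 23/2| < ε.

δ = min(2, (4/5)ε)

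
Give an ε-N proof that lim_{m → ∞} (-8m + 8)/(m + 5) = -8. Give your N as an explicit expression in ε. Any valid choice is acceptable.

Suppose ε > 0. For m ≥ 1, |(-8m + 8)/(m + 5) + 8| = |48|/((m + 5)) = 48/((m + 5)).
Since m + 5 ≥ m for m ≥ 1, this is ≤ 48/(m) = 48/m.
So |(-8m + 8)/(m + 5) + 8| < ε whenever m > 48/ε.
Take N = 48/ε. If m > N then |(-8m + 8)/(m + 5) + 8| ≤ 48/m < ε.

N = 48/ε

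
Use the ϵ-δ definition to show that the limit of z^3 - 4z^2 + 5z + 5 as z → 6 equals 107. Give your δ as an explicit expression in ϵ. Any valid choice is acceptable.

δ = min(1, ϵ/80)

Fix ϵ > 0. We want δ > 0 such that 0 < |z − 6| < δ implies |(z^3 - 4z^2 + 5z + 5) − 107| < ϵ.
(z^3 - 4z^2 + 5z + 5) − 107 = z^3 - 4z^2 + 5z - 102 = (z − 6)(z^2 + 2z + 17).
So |(z^3 - 4z^2 + 5z + 5) − 107| = |z − 6|·|z^2 + 2z + 17|.
Require δ ≤ 1. Then |z − 6| < 1 gives |z| < 7, and by the triangle inequality |z^2 + 2z + 17| ≤ 7^2 + 2·7 + 17 = 80.
Hence |(z^3 - 4z^2 + 5z + 5) − 107| ≤ 80|z − 6| < ϵ provided |z − 6| < ϵ/80.
Choosing δ = min(1, ϵ/80) ensures both conditions, hence |(z^3 - 4z^2 + 5z + 5) − 107| < ϵ.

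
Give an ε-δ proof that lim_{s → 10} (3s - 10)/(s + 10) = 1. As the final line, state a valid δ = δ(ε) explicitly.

δ = min(10, 5ε)

Let ε > 0 be given. We want δ > 0 with 0 < |s − 10| < δ ⇒ |(3s - 10)/(s + 10) − 1| < ε.
Combining over a common denominator, (3s - 10)/(s + 10) − 1 = [(3s - 10)·20 − 20·(s + 10)] / [20·(s + 10)] = 40(s − 10) / (20(s + 10)).
So |(3s - 10)/(s + 10) − 1| = 40|s − 10| / (20·|s + 10|).
Require δ ≤ 10, so |s + 10| ≥ |20| − |s − 10| > 20 − 10 = 10.
Hence |(3s - 10)/(s + 10) − 1| < 40|s − 10|/(20·10) = (1/5)|s − 10|, which is < ε once |s − 10| < 5ε.
Take δ = min(10, 5ε). Then 0 < |s − 10| < δ forces both bounds, so |(3s - 10)/(s + 10) − 1| < ε.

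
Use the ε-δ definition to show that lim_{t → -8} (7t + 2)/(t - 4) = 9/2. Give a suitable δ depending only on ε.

Let ε > 0. We want δ > 0 with 0 < |t + 8| < δ ⇒ |(7t + 2)/(t - 4) − (9/2)| < ε.
Combining over a common denominator, (7t + 2)/(t - 4) − (9/2) = [(7t + 2)·(-12) − (-54)·(t - 4)] / [(-12)·(t - 4)] = -30(t + 8) / ((-12)(t - 4)).
So |(7t + 2)/(t - 4) − (9/2)| = 30|t + 8| / (12·|t − 4|).
Restrict δ ≤ 6. Then |t + 8| < 6 gives |t − 4| = |(t + 8) + (-12)| ≥ 12 − 6 = 6.
Hence |(7t + 2)/(t - 4) − (9/2)| < 30|t + 8|/(12·6) = (5/12)|t + 8|, which is < ε once |t + 8| < (12/5)ε.
Take δ = min(6, (12/5)ε). Then 0 < |t + 8| < δ forces both bounds, so |(7t + 2)/(t - 4) − (9/2)| < ε.

δ = min(6, (12/5)ε)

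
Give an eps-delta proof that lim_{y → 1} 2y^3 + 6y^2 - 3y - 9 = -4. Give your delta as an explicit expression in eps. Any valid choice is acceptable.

delta = min(1, eps/29)

Let eps > 0 be given. We want delta > 0 such that 0 < |y − 1| < delta implies |(2y^3 + 6y^2 - 3y - 9) + 4| < eps.
(2y^3 + 6y^2 - 3y - 9) + 4 = 2y^3 + 6y^2 - 3y - 5 = (y − 1)(2y^2 + 8y + 5).
So |(2y^3 + 6y^2 - 3y - 9) + 4| = |y − 1|·|2y^2 + 8y + 5|.
Require delta ≤ 1. Then |y − 1| < 1 gives |y| < 2, and by the triangle inequality |2y^2 + 8y + 5| ≤ 2·2^2 + 8·2 + 5 = 29.
Hence |(2y^3 + 6y^2 - 3y - 9) + 4| ≤ 29|y − 1| < eps provided |y − 1| < eps/29.
Choosing delta = min(1, eps/29) ensures both conditions, hence |(2y^3 + 6y^2 - 3y - 9) + 4| < eps.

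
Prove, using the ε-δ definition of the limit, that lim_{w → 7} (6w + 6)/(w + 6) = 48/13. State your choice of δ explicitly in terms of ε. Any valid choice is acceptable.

δ = min(13/2, (169/60)ε)

Let ε > 0. We want δ > 0 with 0 < |w − 7| < δ ⇒ |(6w + 6)/(w + 6) − (48/13)| < ε.
Combining over a common denominator, (6w + 6)/(w + 6) − (48/13) = [(6w + 6)·13 − 48·(w + 6)] / [13·(w + 6)] = 30(w − 7) / (13(w + 6)).
So |(6w + 6)/(w + 6) − (48/13)| = 30|w − 7| / (13·|w + 6|).
Restrict δ ≤ 13/2. Then |w − 7| < 13/2 gives |w + 6| = |(w − 7) + 13| ≥ 13 − 13/2 = 13/2.
Hence |(6w + 6)/(w + 6) − (48/13)| < 30|w − 7|/(13·(13/2)) = (60/169)|w − 7|, which is < ε once |w − 7| < (169/60)ε.
Take δ = min(13/2, (169/60)ε). Then 0 < |w − 7| < δ forces both bounds, so |(6w + 6)/(w + 6) − (48/13)| < ε.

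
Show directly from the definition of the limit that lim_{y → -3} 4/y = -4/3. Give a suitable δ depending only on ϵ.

δ = min(3/2, (9/8)ϵ)

Suppose ϵ > 0. We seek δ > 0 such that 0 < |y + 3| < δ implies |4/y + 4/3| < ϵ.
|4/y + 4/3| = 4·|-3 − y|/(3·|y|) = 4|y + 3|/(3|y|).
Restrict δ ≤ 3/2. Then |y + 3| < 3/2 gives |y| > 3/2, so 3|y| > 9/2.
Then |4/y + 4/3| < 4|y + 3|/(9/2), which is < ϵ when |y + 3| < (9/8)ϵ.
Take δ = min(3/2, (9/8)ϵ). Then 0 < |y + 3| < δ gives both |y + 3| < 3/2 and |y + 3| < (9/8)ϵ, so |4/y + 4/3| < ϵ.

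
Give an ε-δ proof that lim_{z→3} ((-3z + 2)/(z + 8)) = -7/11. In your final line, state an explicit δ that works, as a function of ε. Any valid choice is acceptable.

Let ε > 0 be given. We want δ > 0 with 0 < |z − 3| < δ ⇒ |(-3z + 2)/(z + 8) + 7/11| < ε.
Combining over a common denominator, (-3z + 2)/(z + 8) + 7/11 = [(-3z + 2)·11 − (-7)·(z + 8)] / [11·(z + 8)] = -26(z − 3) / (11(z + 8)).
So |(-3z + 2)/(z + 8) + 7/11| = 26|z − 3| / (11·|z + 8|).
Require δ ≤ 11/2, so |z + 8| ≥ |11| − |z − 3| > 11 − 11/2 = 11/2.
Hence |(-3z + 2)/(z + 8) + 7/11| < 26|z − 3|/(11·(11/2)) = (52/121)|z − 3|, which is < ε once |z − 3| < (121/52)ε.
Take δ = min(11/2, (121/52)ε). Then 0 < |z − 3| < δ forces both bounds, so |(-3z + 2)/(z + 8) + 7/11| < ε.

δ = min(11/2, (121/52)ε)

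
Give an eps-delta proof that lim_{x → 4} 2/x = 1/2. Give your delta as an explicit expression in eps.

Let eps > 0. We seek delta > 0 such that 0 < |x − 4| < delta implies |2/x − (1/2)| < eps.
|2/x − (1/2)| = 2·|4 − x|/(4·|x|) = 2|x − 4|/(4|x|).
Restrict delta ≤ 2. Then |x − 4| < 2 gives |x| > 2, so 4|x| > 8.
Then |2/x − (1/2)| < 2|x − 4|/8, which is < eps when |x − 4| < 4eps.
Take delta = min(2, 4eps). Then 0 < |x − 4| < delta gives both |x − 4| < 2 and |x − 4| < 4eps, so |2/x − (1/2)| < eps.

delta = min(2, 4eps)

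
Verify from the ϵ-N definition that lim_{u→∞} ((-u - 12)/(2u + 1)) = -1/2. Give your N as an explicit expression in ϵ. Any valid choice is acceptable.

N = (23/4)/ϵ

Let ϵ > 0 be given. We seek N > 0 such that u > N implies |(-u - 12)/(2u + 1) + 1/2| < ϵ.
(-u - 12)/(2u + 1) + 1/2 = (2(-u - 12) − (-1)(2u + 1)) / (2(2u + 1)) = -23/(2(2u + 1)).
For u > 0 we have 2u + 1 > 2u, so |(-u - 12)/(2u + 1) + 1/2| = 23/(2(2u + 1)) < 23/(2·2u) = (23/4)/u.
Thus |(-u - 12)/(2u + 1) + 1/2| < ϵ whenever u > (23/4)/ϵ.
Take N = (23/4)/ϵ. If u > N then |(-u - 12)/(2u + 1) + 1/2| < (23/4)/u < ϵ.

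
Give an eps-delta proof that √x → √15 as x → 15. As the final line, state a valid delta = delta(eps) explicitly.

Let eps > 0 be given. We want delta > 0 such that 0 < |x − 15| < delta implies |√x − √15| < eps.
Rationalise: √x − √15 = (x − 15)/(√x + √15), so |√x − √15| = |x − 15|/(√x + √15).
Restrict delta ≤ 15 so that |x − 15| < 15 forces x > 0, and then √x + √15 > √15.
Hence |√x − √15| < |x − 15|/√15, which is < eps once |x − 15| < √15·eps.
Take delta = min(15, √15·eps). If 0 < |x − 15| < delta then x > 0 and |√x − √15| < |x − 15|/√15 < eps.

delta = min(15, √15·eps)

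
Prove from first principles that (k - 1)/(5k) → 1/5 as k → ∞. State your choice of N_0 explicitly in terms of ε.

N_0 = (1/5)/ε

Suppose ε > 0. For k ≥ 1, |(k - 1)/(5k) − (1/5)| = |-5|/(5(5k)) = 5/(5(5k)).
Since 5k ≥ 5k for k ≥ 1, this is ≤ 5/(5·5k) = (1/5)/k.
So |(k - 1)/(5k) − (1/5)| < ε whenever k > (1/5)/ε.
Take N_0 = (1/5)/ε. If k > N_0 then |(k - 1)/(5k) − (1/5)| ≤ (1/5)/k < ε.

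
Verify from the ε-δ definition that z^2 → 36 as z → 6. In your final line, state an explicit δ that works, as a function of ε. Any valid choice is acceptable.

Let ε > 0 be given. We seek δ > 0 with 0 < |z − 6| < δ ⇒ |z^2 − 36| < ε.
Factor: z^2 − 36 = (z − 6)(z + 6), so |z^2 − 36| = |z − 6|·|z + 6|.
Restrict δ ≤ 2. Then |z − 6| < 2 gives |z| < 8, so by the triangle inequality |z + 6| ≤ 8 + 6 = 14.
Hence |z^2 − 36| ≤ 14|z − 6|, which is < ε once |z − 6| < ε/14.
Take δ = min(2, ε/14). If 0 < |z − 6| < δ then both bounds hold and |z^2 − 36| ≤ 14|z − 6| < 14·(ε/14) = ε.

δ = min(2, ε/14)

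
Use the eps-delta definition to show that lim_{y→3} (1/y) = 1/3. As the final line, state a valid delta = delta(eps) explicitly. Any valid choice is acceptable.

Suppose eps > 0. We seek delta > 0 such that 0 < |y − 3| < delta implies |1/y − (1/3)| < eps.
|1/y − (1/3)| = |3 − y|/(3·|y|) = |y − 3|/(3|y|).
Require delta ≤ 3/2 so that |y| > 3 − 3/2 = 3/2, hence 3|y| > 9/2.
Then |1/y − (1/3)| < |y − 3|/(9/2), which is < eps when |y − 3| < (9/2)eps.
Take delta = min(3/2, (9/2)eps). Then 0 < |y − 3| < delta gives both |y − 3| < 3/2 and |y − 3| < (9/2)eps, so |1/y − (1/3)| < eps.

delta = min(3/2, (9/2)eps)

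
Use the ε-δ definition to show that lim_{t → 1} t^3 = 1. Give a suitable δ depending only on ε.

δ = min(1, ε/7)

Suppose ε > 0. We seek δ > 0 with 0 < |t − 1| < δ ⇒ |t^3 − 1| < ε.
Factor: t^3 − 1 = (t − 1)(t^2 + t + 1), so |t^3 − 1| = |t − 1|·|t^2 + t + 1|.
Impose δ ≤ 1 so that |t| < 2; then |t^2 + t + 1| ≤ 7.
Hence |t^3 − 1| ≤ 7|t − 1|, which is < ε once |t − 1| < ε/7.
Take δ = min(1, ε/7). If 0 < |t − 1| < δ then both bounds hold and |t^3 − 1| ≤ 7|t − 1| < 7·(ε/7) = ε.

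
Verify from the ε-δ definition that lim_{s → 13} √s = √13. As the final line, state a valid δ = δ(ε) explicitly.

δ = min(13, √13·ε)

Let ε > 0. We want δ > 0 such that 0 < |s − 13| < δ implies |√s − √13| < ε.
Multiplying by the conjugate, |√s − √13| = |s − 13|/(√s + √13).
Restrict δ ≤ 13 so that |s − 13| < 13 forces s > 0, and then √s + √13 > √13.
Hence |√s − √13| < |s − 13|/√13, which is < ε once |s − 13| < √13·ε.
Take δ = min(13, √13·ε). If 0 < |s − 13| < δ then s > 0 and |√s − √13| < |s − 13|/√13 < ε.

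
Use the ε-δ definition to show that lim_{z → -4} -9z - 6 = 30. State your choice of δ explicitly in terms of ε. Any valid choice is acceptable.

Let ε > 0 be given. We need δ > 0 so that 0 < |z + 4| < δ implies |(-9z - 6) − 30| < ε.
Since (-9z - 6) − 30 = -9(z + 4), we have |(-9z - 6) − 30| = 9|z + 4|.
So 9|z + 4| < ε exactly when |z + 4| < ε/9.
Choosing δ = ε/9 gives |(-9z - 6) − 30| = 9|z + 4| < ε whenever |z + 4| < δ.

δ = ε/9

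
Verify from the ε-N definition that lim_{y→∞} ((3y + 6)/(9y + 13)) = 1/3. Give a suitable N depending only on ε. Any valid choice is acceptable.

Fix ε > 0. We seek N > 0 such that y > N implies |(3y + 6)/(9y + 13) − (1/3)| < ε.
(3y + 6)/(9y + 13) − (1/3) = (9(3y + 6) − 3(9y + 13)) / (9(9y + 13)) = 15/(9(9y + 13)).
For y > 0 we have 9y + 13 > 9y, so |(3y + 6)/(9y + 13) − (1/3)| = 15/(9(9y + 13)) < 15/(9·9y) = (5/27)/y.
Thus |(3y + 6)/(9y + 13) − (1/3)| < ε whenever y > (5/27)/ε.
Take N = (5/27)/ε. If y > N then |(3y + 6)/(9y + 13) − (1/3)| < (5/27)/y < ε.

N = (5/27)/ε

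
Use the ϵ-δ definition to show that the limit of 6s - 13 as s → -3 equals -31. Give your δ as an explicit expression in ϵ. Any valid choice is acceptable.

Let ϵ > 0. We need δ > 0 so that 0 < |s + 3| < δ implies |(6s - 13) + 31| < ϵ.
Since (6s - 13) + 31 = 6(s + 3), we have |(6s - 13) + 31| = 6|s + 3|.
Thus it suffices that |s + 3| < ϵ/6.
Choosing δ = ϵ/6 gives |(6s - 13) + 31| = 6|s + 3| < ϵ whenever |s + 3| < δ.

δ = ϵ/6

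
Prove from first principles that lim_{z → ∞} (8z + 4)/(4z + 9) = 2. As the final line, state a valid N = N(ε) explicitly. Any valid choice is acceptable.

Fix ε > 0. We seek N > 0 such that z > N implies |(8z + 4)/(4z + 9) − 2| < ε.
(8z + 4)/(4z + 9) − 2 = (4(8z + 4) − 8(4z + 9)) / (4(4z + 9)) = -56/(4(4z + 9)).
For z > 0 we have 4z + 9 > 4z, so |(8z + 4)/(4z + 9) − 2| = 56/(4(4z + 9)) < 56/(4·4z) = (7/2)/z.
Thus |(8z + 4)/(4z + 9) − 2| < ε whenever z > (7/2)/ε.
Take N = (7/2)/ε. If z > N then |(8z + 4)/(4z + 9) − 2| < (7/2)/z < ε.

N = (7/2)/ε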